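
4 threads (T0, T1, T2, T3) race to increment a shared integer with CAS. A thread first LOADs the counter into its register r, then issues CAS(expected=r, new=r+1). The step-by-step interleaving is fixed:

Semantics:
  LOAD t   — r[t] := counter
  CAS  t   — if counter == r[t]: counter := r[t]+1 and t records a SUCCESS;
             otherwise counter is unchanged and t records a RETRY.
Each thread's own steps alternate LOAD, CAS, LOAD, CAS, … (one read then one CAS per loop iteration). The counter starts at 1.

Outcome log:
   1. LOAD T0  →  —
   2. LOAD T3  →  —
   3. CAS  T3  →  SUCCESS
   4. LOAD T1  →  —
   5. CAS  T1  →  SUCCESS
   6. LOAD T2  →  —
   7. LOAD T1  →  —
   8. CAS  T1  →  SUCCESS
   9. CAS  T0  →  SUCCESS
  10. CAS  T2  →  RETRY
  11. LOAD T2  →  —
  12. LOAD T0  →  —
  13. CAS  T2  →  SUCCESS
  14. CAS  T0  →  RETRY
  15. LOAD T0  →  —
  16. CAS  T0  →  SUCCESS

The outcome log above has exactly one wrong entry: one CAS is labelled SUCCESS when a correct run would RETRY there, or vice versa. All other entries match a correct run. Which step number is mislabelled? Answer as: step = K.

Reference trace:
[1] T0.load  rd  (counter 1, T0.r 1)
[2] T3.load  rd  (counter 1, T3.r 1)
[3] T3.cas  hit  (counter 2, T3.r 1)
[4] T1.load  rd  (counter 2, T1.r 2)
[5] T1.cas  hit  (counter 3, T1.r 2)
[6] T2.load  rd  (counter 3, T2.r 3)
[7] T1.load  rd  (counter 3, T1.r 3)
[8] T1.cas  hit  (counter 4, T1.r 3)
[9] T0.cas  miss  (counter 4, T0.r 1)
[10] T2.cas  miss  (counter 4, T2.r 3)
[11] T2.load  rd  (counter 4, T2.r 4)
[12] T0.load  rd  (counter 4, T0.r 4)
[13] T2.cas  hit  (counter 5, T2.r 4)
[14] T0.cas  miss  (counter 5, T0.r 4)
[15] T0.load  rd  (counter 5, T0.r 5)
[16] T0.cas  hit  (counter 6, T0.r 5)
Mismatch at 9.

step = 9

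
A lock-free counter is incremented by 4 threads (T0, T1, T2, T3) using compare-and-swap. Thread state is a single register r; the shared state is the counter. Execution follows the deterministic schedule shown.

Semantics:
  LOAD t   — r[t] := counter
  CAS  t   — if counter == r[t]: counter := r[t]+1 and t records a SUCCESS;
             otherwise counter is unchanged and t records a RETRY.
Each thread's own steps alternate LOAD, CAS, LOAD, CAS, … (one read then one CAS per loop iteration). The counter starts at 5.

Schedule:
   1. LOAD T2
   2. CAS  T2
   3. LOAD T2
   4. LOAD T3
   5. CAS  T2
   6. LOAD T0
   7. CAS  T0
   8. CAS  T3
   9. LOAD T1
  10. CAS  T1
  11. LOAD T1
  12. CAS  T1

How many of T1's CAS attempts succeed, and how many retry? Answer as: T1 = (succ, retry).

T2 LOAD — after: cnt=5, r=5 — load
T2 CAS — after: cnt=6, r=5 — ok
T2 LOAD — after: cnt=6, r=6 — load
T3 LOAD — after: cnt=6, r=6 — load
T2 CAS — after: cnt=7, r=6 — ok
T0 LOAD — after: cnt=7, r=7 — load
T0 CAS — after: cnt=8, r=7 — ok
T3 CAS — after: cnt=8, r=6 — retry
T1 LOAD — after: cnt=8, r=8 — load
T1 CAS — after: cnt=9, r=8 — ok
T1 LOAD — after: cnt=9, r=9 — load
T1 CAS — after: cnt=10, r=9 — ok

T1 = (2, 0)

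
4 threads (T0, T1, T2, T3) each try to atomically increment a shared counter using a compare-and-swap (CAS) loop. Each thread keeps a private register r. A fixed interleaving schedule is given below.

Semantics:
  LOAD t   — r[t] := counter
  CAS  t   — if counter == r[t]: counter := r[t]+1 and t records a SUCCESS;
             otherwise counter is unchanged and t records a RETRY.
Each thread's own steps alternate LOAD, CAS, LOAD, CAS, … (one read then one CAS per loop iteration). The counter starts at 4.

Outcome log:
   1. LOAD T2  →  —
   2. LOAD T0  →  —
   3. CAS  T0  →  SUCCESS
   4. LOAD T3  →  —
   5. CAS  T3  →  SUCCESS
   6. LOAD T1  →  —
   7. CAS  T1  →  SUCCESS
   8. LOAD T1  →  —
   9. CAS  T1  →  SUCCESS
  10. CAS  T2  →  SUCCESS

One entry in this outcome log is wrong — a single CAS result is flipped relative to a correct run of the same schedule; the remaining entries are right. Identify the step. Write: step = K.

Reference trace:
#1 T2 reads 4
#2 T0 reads 4
#3 T0 CAS(4→5) writes; counter now 5
#4 T3 reads 5
#5 T3 CAS(5→6) writes; counter now 6
#6 T1 reads 6
#7 T1 CAS(6→7) writes; counter now 7
#8 T1 reads 7
#9 T1 CAS(7→8) writes; counter now 8
#10 T2 CAS(4→5) fails; counter now 8
Mismatch at 10.

step = 10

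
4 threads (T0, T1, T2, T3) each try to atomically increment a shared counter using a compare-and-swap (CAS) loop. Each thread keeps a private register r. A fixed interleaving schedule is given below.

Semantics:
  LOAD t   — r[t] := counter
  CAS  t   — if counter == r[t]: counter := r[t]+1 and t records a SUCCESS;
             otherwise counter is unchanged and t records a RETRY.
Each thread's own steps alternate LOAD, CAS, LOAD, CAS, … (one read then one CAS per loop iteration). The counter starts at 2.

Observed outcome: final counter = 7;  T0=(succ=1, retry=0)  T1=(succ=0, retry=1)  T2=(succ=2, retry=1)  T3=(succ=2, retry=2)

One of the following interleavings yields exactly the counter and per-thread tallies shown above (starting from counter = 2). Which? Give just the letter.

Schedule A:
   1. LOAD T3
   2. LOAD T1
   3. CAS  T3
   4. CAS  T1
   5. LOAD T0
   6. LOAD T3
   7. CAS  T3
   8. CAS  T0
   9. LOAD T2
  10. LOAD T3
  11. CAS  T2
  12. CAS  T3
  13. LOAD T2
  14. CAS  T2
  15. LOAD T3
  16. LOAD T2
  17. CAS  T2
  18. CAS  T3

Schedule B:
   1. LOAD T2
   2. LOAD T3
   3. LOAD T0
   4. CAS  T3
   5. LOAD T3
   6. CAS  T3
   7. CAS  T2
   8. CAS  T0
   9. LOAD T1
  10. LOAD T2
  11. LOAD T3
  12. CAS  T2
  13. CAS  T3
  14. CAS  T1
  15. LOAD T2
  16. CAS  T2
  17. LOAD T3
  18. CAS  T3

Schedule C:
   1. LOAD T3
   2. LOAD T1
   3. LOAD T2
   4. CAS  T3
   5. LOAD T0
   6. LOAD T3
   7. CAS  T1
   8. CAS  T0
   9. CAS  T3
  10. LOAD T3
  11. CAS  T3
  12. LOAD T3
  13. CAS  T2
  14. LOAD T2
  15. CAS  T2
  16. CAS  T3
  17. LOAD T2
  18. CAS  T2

Tracing schedule C:
step 1: T3 LOAD ⇒ load; ctr=2 reg=2
step 2: T1 LOAD ⇒ load; ctr=2 reg=2
step 3: T2 LOAD ⇒ load; ctr=2 reg=2
step 4: T3 CAS ⇒ ok; ctr=3 reg=2
step 5: T0 LOAD ⇒ load; ctr=3 reg=3
step 6: T3 LOAD ⇒ load; ctr=3 reg=3
step 7: T1 CAS ⇒ retry; ctr=3 reg=2
step 8: T0 CAS ⇒ ok; ctr=4 reg=3
step 9: T3 CAS ⇒ retry; ctr=4 reg=3
step 10: T3 LOAD ⇒ load; ctr=4 reg=4
step 11: T3 CAS ⇒ ok; ctr=5 reg=4
step 12: T3 LOAD ⇒ load; ctr=5 reg=5
step 13: T2 CAS ⇒ retry; ctr=5 reg=2
step 14: T2 LOAD ⇒ load; ctr=5 reg=5
step 15: T2 CAS ⇒ ok; ctr=6 reg=5
step 16: T3 CAS ⇒ retry; ctr=6 reg=5
step 17: T2 LOAD ⇒ load; ctr=6 reg=6
step 18: T2 CAS ⇒ ok; ctr=7 reg=6

C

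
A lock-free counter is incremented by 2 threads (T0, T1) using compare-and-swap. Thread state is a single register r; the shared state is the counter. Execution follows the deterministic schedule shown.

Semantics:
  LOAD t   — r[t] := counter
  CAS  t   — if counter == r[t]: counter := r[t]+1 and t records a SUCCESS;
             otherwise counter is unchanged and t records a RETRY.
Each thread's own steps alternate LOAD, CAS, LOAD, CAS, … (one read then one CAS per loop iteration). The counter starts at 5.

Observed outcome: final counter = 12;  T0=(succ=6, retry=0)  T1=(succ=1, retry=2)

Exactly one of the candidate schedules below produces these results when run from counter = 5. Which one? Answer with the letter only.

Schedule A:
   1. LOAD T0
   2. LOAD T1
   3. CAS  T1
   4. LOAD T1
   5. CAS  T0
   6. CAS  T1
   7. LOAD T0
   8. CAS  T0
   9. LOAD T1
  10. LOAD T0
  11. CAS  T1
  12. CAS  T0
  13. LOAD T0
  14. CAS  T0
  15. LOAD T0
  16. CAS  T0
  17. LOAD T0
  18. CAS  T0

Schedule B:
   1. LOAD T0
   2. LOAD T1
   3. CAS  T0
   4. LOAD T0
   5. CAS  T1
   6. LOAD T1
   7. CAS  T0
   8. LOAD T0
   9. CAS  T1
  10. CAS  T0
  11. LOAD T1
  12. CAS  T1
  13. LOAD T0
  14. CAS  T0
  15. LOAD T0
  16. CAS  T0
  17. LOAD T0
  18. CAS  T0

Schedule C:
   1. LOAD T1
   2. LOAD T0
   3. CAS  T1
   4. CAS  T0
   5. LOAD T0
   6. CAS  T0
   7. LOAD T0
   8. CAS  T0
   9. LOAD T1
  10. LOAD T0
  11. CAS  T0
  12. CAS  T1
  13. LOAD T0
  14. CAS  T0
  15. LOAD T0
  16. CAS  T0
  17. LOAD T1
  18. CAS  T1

Tracing schedule B:
#1 T0 reads 5
#2 T1 reads 5
#3 T0 CAS(5→6) writes; counter now 6
#4 T0 reads 6
#5 T1 CAS(5→6) fails; counter now 6
#6 T1 reads 6
#7 T0 CAS(6→7) writes; counter now 7
#8 T0 reads 7
#9 T1 CAS(6→7) fails; counter now 7
#10 T0 CAS(7→8) writes; counter now 8
#11 T1 reads 8
#12 T1 CAS(8→9) writes; counter now 9
#13 T0 reads 9
#14 T0 CAS(9→10) writes; counter now 10
#15 T0 reads 10
#16 T0 CAS(10→11) writes; counter now 11
#17 T0 reads 11
#18 T0 CAS(11→12) writes; counter now 12

B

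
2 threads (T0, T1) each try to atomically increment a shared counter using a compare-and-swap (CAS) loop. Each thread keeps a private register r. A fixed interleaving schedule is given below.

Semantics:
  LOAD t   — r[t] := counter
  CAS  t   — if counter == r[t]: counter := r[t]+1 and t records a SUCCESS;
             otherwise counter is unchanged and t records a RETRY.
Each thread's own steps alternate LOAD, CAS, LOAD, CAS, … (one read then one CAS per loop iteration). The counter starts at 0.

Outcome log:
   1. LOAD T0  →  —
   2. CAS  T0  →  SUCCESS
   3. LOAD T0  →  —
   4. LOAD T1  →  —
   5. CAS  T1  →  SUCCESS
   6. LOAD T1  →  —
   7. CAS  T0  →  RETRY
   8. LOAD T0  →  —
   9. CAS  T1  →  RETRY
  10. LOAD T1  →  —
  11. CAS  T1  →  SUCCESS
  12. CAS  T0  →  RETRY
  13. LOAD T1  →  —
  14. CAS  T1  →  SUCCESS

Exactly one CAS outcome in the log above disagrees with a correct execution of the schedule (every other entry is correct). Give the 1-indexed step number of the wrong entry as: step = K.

Reference trace:
T0 LOAD — after: cnt=0, r=0 — load
T0 CAS — after: cnt=1, r=0 — ok
T0 LOAD — after: cnt=1, r=1 — load
T1 LOAD — after: cnt=1, r=1 — load
T1 CAS — after: cnt=2, r=1 — ok
T1 LOAD — after: cnt=2, r=2 — load
T0 CAS — after: cnt=2, r=1 — retry
T0 LOAD — after: cnt=2, r=2 — load
T1 CAS — after: cnt=3, r=2 — ok
T1 LOAD — after: cnt=3, r=3 — load
T1 CAS — after: cnt=4, r=3 — ok
T0 CAS — after: cnt=4, r=2 — retry
T1 LOAD — after: cnt=4, r=4 — load
T1 CAS — after: cnt=5, r=4 — ok
Flip is step 9.

step = 9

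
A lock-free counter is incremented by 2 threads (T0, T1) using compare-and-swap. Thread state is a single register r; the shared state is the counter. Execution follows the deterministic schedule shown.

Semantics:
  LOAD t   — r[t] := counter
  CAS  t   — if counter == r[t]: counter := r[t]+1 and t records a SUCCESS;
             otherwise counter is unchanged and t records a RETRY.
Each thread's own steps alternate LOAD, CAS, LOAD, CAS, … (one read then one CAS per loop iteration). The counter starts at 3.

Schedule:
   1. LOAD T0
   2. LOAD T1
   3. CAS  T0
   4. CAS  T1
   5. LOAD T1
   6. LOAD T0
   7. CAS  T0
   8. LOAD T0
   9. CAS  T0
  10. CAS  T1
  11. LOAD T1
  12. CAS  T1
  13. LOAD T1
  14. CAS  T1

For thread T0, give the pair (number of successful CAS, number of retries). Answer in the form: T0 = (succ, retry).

T0 = (3, 0)

step 1: T0 LOAD ⇒ load; ctr=3 reg=3
step 2: T1 LOAD ⇒ load; ctr=3 reg=3
step 3: T0 CAS ⇒ ok; ctr=4 reg=3
step 4: T1 CAS ⇒ retry; ctr=4 reg=3
step 5: T1 LOAD ⇒ load; ctr=4 reg=4
step 6: T0 LOAD ⇒ load; ctr=4 reg=4
step 7: T0 CAS ⇒ ok; ctr=5 reg=4
step 8: T0 LOAD ⇒ load; ctr=5 reg=5
step 9: T0 CAS ⇒ ok; ctr=6 reg=5
step 10: T1 CAS ⇒ retry; ctr=6 reg=4
step 11: T1 LOAD ⇒ load; ctr=6 reg=6
step 12: T1 CAS ⇒ ok; ctr=7 reg=6
step 13: T1 LOAD ⇒ load; ctr=7 reg=7
step 14: T1 CAS ⇒ ok; ctr=8 reg=7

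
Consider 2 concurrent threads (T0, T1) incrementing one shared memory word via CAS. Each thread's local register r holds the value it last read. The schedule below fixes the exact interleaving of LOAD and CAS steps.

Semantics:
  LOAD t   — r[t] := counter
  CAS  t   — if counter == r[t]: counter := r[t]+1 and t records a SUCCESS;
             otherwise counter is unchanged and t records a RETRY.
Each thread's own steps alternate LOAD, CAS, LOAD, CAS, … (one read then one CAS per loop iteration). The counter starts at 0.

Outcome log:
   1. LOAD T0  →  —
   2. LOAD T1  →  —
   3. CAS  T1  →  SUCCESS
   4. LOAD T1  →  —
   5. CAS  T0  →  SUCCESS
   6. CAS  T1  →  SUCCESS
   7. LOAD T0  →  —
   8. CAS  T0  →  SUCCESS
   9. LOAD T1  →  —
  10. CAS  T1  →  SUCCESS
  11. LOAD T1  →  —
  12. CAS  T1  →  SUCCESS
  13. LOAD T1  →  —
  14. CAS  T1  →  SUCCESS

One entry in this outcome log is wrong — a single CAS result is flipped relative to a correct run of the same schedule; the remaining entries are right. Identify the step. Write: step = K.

Reference trace:
1. LOAD T0 → mem=0 r[T0]=0 [LOAD]
2. LOAD T1 → mem=0 r[T1]=0 [LOAD]
3. CAS T1 → mem=1 r[T1]=0 [OK]
4. LOAD T1 → mem=1 r[T1]=1 [LOAD]
5. CAS T0 → mem=1 r[T0]=0 [RETRY]
6. CAS T1 → mem=2 r[T1]=1 [OK]
7. LOAD T0 → mem=2 r[T0]=2 [LOAD]
8. CAS T0 → mem=3 r[T0]=2 [OK]
9. LOAD T1 → mem=3 r[T1]=3 [LOAD]
10. CAS T1 → mem=4 r[T1]=3 [OK]
11. LOAD T1 → mem=4 r[T1]=4 [LOAD]
12. CAS T1 → mem=5 r[T1]=4 [OK]
13. LOAD T1 → mem=5 r[T1]=5 [LOAD]
14. CAS T1 → mem=6 r[T1]=5 [OK]
Mismatch at 5.

step = 5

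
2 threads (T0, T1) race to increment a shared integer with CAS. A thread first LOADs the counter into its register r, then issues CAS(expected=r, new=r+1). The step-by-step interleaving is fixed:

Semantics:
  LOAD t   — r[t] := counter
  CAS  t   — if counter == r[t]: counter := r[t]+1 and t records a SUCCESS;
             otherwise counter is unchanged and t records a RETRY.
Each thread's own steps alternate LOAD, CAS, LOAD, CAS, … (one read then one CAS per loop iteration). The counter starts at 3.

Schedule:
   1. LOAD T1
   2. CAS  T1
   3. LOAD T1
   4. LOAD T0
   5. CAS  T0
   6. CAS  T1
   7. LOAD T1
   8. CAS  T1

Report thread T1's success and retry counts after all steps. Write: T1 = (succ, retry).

T1 LOAD — after: cnt=3, r=3 — load
T1 CAS — after: cnt=4, r=3 — ok
T1 LOAD — after: cnt=4, r=4 — load
T0 LOAD — after: cnt=4, r=4 — load
T0 CAS — after: cnt=5, r=4 — ok
T1 CAS — after: cnt=5, r=4 — retry
T1 LOAD — after: cnt=5, r=5 — load
T1 CAS — after: cnt=6, r=5 — ok

T1 = (2, 1)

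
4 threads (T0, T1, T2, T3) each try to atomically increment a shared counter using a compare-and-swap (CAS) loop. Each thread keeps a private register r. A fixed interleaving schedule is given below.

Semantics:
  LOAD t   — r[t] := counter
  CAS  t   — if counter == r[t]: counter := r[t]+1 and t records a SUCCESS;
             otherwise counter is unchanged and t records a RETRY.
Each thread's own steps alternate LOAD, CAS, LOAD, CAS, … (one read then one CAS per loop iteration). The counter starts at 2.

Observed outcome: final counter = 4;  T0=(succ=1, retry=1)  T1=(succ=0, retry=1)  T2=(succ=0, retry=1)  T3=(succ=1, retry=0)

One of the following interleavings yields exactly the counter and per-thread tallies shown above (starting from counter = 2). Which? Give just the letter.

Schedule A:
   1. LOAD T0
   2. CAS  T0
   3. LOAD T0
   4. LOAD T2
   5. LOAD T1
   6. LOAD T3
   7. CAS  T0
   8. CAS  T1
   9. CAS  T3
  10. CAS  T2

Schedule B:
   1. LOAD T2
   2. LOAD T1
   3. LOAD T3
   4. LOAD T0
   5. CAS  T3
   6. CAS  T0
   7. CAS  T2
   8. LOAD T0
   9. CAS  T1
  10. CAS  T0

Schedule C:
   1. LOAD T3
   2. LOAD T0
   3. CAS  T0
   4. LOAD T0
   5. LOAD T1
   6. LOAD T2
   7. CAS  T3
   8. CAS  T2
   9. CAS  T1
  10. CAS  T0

B

Simulating candidate B:
#1 T2 reads 2
#2 T1 reads 2
#3 T3 reads 2
#4 T0 reads 2
#5 T3 CAS(2→3) writes; counter now 3
#6 T0 CAS(2→3) fails; counter now 3
#7 T2 CAS(2→3) fails; counter now 3
#8 T0 reads 3
#9 T1 CAS(2→3) fails; counter now 3
#10 T0 CAS(3→4) writes; counter now 4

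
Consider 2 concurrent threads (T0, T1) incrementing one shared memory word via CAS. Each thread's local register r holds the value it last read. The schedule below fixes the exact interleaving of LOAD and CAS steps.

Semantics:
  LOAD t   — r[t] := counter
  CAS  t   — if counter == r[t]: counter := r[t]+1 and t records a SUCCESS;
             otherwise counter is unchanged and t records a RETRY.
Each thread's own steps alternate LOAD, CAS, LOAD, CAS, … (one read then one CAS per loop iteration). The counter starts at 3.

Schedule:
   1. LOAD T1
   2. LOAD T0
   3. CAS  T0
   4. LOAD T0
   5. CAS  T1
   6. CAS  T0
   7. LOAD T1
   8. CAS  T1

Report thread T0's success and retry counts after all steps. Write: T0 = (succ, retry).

step 1: T1 LOAD ⇒ load; ctr=3 reg=3
step 2: T0 LOAD ⇒ load; ctr=3 reg=3
step 3: T0 CAS ⇒ ok; ctr=4 reg=3
step 4: T0 LOAD ⇒ load; ctr=4 reg=4
step 5: T1 CAS ⇒ retry; ctr=4 reg=3
step 6: T0 CAS ⇒ ok; ctr=5 reg=4
step 7: T1 LOAD ⇒ load; ctr=5 reg=5
step 8: T1 CAS ⇒ ok; ctr=6 reg=5

T0 = (2, 0)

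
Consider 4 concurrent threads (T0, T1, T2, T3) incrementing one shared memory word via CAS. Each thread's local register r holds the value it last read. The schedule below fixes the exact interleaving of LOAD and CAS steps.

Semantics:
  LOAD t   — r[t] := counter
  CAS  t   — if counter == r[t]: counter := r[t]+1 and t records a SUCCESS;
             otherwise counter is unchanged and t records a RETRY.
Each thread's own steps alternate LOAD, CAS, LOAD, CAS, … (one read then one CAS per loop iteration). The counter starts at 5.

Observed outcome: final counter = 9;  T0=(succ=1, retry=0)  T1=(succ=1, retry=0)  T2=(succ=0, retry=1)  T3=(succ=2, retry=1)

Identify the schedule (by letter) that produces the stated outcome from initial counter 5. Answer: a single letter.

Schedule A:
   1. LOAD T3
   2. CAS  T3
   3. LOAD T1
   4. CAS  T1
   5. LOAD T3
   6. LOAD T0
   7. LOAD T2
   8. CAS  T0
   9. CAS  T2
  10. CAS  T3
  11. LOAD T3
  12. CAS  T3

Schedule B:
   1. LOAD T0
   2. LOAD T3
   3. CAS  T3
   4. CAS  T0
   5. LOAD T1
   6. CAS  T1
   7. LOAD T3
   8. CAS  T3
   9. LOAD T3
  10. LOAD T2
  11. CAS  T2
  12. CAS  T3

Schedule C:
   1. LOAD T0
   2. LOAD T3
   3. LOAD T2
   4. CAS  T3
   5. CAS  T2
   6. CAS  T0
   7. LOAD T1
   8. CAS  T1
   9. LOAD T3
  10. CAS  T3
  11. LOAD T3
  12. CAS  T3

A

Tracing schedule A:
#1 T3 reads 5
#2 T3 CAS(5→6) writes; counter now 6
#3 T1 reads 6
#4 T1 CAS(6→7) writes; counter now 7
#5 T3 reads 7
#6 T0 reads 7
#7 T2 reads 7
#8 T0 CAS(7→8) writes; counter now 8
#9 T2 CAS(7→8) fails; counter now 8
#10 T3 CAS(7→8) fails; counter now 8
#11 T3 reads 8
#12 T3 CAS(8→9) writes; counter now 9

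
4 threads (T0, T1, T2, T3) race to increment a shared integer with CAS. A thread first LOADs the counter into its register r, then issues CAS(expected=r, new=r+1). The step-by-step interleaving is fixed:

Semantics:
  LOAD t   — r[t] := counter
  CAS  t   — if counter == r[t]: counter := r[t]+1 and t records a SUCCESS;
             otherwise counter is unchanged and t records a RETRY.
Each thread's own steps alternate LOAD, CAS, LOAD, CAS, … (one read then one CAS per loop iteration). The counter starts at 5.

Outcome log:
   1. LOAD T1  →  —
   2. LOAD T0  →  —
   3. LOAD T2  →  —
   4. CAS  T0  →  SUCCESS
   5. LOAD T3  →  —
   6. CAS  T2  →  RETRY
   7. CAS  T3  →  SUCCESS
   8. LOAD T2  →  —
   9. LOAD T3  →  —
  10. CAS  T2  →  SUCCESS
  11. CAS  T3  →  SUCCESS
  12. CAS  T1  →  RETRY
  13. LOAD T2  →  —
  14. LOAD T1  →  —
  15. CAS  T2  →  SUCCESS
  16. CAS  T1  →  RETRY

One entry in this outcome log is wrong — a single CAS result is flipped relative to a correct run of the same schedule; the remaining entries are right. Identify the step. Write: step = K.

Correct run:
step 1: T1 LOAD ⇒ load; ctr=5 reg=5
step 2: T0 LOAD ⇒ load; ctr=5 reg=5
step 3: T2 LOAD ⇒ load; ctr=5 reg=5
step 4: T0 CAS ⇒ ok; ctr=6 reg=5
step 5: T3 LOAD ⇒ load; ctr=6 reg=6
step 6: T2 CAS ⇒ retry; ctr=6 reg=5
step 7: T3 CAS ⇒ ok; ctr=7 reg=6
step 8: T2 LOAD ⇒ load; ctr=7 reg=7
step 9: T3 LOAD ⇒ load; ctr=7 reg=7
step 10: T2 CAS ⇒ ok; ctr=8 reg=7
step 11: T3 CAS ⇒ retry; ctr=8 reg=7
step 12: T1 CAS ⇒ retry; ctr=8 reg=5
step 13: T2 LOAD ⇒ load; ctr=8 reg=8
step 14: T1 LOAD ⇒ load; ctr=8 reg=8
step 15: T2 CAS ⇒ ok; ctr=9 reg=8
step 16: T1 CAS ⇒ retry; ctr=9 reg=8
Mismatch at 11.

step = 11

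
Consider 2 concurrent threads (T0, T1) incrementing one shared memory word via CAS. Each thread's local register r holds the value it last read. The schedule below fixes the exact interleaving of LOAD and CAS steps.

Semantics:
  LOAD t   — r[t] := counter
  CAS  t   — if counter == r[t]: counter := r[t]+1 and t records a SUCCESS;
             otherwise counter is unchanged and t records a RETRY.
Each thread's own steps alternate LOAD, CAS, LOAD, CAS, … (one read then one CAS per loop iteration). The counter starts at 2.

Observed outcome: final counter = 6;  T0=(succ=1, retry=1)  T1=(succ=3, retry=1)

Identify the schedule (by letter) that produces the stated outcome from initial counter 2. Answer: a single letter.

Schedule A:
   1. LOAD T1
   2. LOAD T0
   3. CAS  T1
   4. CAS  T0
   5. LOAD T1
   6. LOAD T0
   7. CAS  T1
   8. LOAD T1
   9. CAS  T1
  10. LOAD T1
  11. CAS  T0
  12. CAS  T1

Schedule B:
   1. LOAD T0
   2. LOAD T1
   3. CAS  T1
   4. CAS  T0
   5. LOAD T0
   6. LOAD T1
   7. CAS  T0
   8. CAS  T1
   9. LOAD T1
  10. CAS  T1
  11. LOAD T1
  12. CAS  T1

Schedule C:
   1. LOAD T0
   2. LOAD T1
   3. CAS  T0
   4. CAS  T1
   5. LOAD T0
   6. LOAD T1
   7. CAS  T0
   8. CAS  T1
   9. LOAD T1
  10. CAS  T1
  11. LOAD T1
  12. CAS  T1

Run B:
   1) LOAD T0:  M=2  r_T0=2
   2) LOAD T1:  M=2  r_T1=2
   3) CAS  T1:  M=3  r_T1=2 ✓
   4) CAS  T0:  M=3  r_T0=2 ✗
   5) LOAD T0:  M=3  r_T0=3
   6) LOAD T1:  M=3  r_T1=3
   7) CAS  T0:  M=4  r_T0=3 ✓
   8) CAS  T1:  M=4  r_T1=3 ✗
   9) LOAD T1:  M=4  r_T1=4
  10) CAS  T1:  M=5  r_T1=4 ✓
  11) LOAD T1:  M=5  r_T1=5
  12) CAS  T1:  M=6  r_T1=5 ✓

B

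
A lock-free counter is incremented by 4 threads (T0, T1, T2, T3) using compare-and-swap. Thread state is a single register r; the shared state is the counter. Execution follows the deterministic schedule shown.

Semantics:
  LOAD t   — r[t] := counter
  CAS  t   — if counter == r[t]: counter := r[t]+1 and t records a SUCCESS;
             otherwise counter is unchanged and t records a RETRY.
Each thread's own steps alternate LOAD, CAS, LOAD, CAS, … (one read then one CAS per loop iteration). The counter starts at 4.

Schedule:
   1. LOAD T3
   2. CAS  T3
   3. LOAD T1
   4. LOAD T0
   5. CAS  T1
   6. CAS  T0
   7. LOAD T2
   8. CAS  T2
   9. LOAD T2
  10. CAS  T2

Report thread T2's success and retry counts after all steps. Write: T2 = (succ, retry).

T2 = (2, 0)

   1) LOAD T3:  M=4  r_T3=4
   2) CAS  T3:  M=5  r_T3=4 ✓
   3) LOAD T1:  M=5  r_T1=5
   4) LOAD T0:  M=5  r_T0=5
   5) CAS  T1:  M=6  r_T1=5 ✓
   6) CAS  T0:  M=6  r_T0=5 ✗
   7) LOAD T2:  M=6  r_T2=6
   8) CAS  T2:  M=7  r_T2=6 ✓
   9) LOAD T2:  M=7  r_T2=7
  10) CAS  T2:  M=8  r_T2=7 ✓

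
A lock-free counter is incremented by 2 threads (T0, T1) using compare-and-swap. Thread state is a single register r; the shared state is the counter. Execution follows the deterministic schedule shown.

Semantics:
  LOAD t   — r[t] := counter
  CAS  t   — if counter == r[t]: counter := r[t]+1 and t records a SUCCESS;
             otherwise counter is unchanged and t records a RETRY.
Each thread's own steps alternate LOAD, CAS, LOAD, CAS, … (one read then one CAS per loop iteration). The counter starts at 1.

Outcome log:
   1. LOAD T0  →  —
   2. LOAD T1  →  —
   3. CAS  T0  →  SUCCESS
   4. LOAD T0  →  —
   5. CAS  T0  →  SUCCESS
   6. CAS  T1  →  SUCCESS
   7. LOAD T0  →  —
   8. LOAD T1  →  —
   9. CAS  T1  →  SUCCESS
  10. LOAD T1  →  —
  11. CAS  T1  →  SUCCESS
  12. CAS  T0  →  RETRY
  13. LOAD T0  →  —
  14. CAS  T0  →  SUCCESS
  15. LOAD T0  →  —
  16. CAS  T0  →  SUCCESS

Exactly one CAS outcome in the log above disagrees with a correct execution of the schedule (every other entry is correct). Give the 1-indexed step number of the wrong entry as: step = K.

step = 6

Re-executing:
T0 LOAD — after: cnt=1, r=1 — load
T1 LOAD — after: cnt=1, r=1 — load
T0 CAS — after: cnt=2, r=1 — ok
T0 LOAD — after: cnt=2, r=2 — load
T0 CAS — after: cnt=3, r=2 — ok
T1 CAS — after: cnt=3, r=1 — retry
T0 LOAD — after: cnt=3, r=3 — load
T1 LOAD — after: cnt=3, r=3 — load
T1 CAS — after: cnt=4, r=3 — ok
T1 LOAD — after: cnt=4, r=4 — load
T1 CAS — after: cnt=5, r=4 — ok
T0 CAS — after: cnt=5, r=3 — retry
T0 LOAD — after: cnt=5, r=5 — load
T0 CAS — after: cnt=6, r=5 — ok
T0 LOAD — after: cnt=6, r=6 — load
T0 CAS — after: cnt=7, r=6 — ok
Log disagrees first at step 6.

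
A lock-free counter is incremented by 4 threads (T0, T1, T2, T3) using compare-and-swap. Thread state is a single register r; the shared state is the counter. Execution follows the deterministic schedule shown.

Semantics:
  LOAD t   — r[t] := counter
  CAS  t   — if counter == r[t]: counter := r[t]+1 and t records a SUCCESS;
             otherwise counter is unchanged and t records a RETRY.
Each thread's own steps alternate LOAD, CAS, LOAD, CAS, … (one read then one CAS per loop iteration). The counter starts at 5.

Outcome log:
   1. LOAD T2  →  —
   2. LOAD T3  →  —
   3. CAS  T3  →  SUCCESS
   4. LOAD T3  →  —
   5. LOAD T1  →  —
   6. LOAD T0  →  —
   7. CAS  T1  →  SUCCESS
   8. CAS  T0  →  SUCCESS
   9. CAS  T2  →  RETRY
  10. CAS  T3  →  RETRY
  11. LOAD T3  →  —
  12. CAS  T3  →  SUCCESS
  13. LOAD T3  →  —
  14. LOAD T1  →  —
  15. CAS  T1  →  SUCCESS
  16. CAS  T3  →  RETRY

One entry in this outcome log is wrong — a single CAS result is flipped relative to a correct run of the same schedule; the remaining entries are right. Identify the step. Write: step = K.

Re-executing:
   1) LOAD T2:  M=5  r_T2=5
   2) LOAD T3:  M=5  r_T3=5
   3) CAS  T3:  M=6  r_T3=5 ✓
   4) LOAD T3:  M=6  r_T3=6
   5) LOAD T1:  M=6  r_T1=6
   6) LOAD T0:  M=6  r_T0=6
   7) CAS  T1:  M=7  r_T1=6 ✓
   8) CAS  T0:  M=7  r_T0=6 ✗
   9) CAS  T2:  M=7  r_T2=5 ✗
  10) CAS  T3:  M=7  r_T3=6 ✗
  11) LOAD T3:  M=7  r_T3=7
  12) CAS  T3:  M=8  r_T3=7 ✓
  13) LOAD T3:  M=8  r_T3=8
  14) LOAD T1:  M=8  r_T1=8
  15) CAS  T1:  M=9  r_T1=8 ✓
  16) CAS  T3:  M=9  r_T3=8 ✗
Mismatch at 8.

step = 8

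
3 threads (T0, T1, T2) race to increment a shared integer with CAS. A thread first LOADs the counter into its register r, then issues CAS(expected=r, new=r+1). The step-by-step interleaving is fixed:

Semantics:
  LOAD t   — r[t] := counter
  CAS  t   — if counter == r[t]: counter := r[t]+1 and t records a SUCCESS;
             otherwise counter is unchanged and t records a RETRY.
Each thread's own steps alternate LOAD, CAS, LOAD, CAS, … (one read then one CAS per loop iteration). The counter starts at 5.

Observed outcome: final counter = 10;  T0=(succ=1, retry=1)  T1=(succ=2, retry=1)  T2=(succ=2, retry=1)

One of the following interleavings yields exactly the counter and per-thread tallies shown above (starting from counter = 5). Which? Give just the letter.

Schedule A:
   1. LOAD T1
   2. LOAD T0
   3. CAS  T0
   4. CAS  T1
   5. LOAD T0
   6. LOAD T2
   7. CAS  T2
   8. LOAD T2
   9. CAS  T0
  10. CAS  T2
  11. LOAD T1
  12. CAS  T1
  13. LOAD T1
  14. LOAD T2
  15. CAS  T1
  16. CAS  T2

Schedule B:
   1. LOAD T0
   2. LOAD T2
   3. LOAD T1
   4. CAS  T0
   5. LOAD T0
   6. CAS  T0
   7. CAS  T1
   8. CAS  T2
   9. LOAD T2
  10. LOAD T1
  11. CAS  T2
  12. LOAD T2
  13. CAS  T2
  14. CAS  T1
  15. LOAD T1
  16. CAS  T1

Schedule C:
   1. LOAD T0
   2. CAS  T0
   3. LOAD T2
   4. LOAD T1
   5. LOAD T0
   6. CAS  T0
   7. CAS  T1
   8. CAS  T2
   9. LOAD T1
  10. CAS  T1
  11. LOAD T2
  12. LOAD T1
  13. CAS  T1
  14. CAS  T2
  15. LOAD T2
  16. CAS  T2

Run A:
1. LOAD T1 → mem=5 r[T1]=5 [LOAD]
2. LOAD T0 → mem=5 r[T0]=5 [LOAD]
3. CAS T0 → mem=6 r[T0]=5 [OK]
4. CAS T1 → mem=6 r[T1]=5 [RETRY]
5. LOAD T0 → mem=6 r[T0]=6 [LOAD]
6. LOAD T2 → mem=6 r[T2]=6 [LOAD]
7. CAS T2 → mem=7 r[T2]=6 [OK]
8. LOAD T2 → mem=7 r[T2]=7 [LOAD]
9. CAS T0 → mem=7 r[T0]=6 [RETRY]
10. CAS T2 → mem=8 r[T2]=7 [OK]
11. LOAD T1 → mem=8 r[T1]=8 [LOAD]
12. CAS T1 → mem=9 r[T1]=8 [OK]
13. LOAD T1 → mem=9 r[T1]=9 [LOAD]
14. LOAD T2 → mem=9 r[T2]=9 [LOAD]
15. CAS T1 → mem=10 r[T1]=9 [OK]
16. CAS T2 → mem=10 r[T2]=9 [RETRY]

A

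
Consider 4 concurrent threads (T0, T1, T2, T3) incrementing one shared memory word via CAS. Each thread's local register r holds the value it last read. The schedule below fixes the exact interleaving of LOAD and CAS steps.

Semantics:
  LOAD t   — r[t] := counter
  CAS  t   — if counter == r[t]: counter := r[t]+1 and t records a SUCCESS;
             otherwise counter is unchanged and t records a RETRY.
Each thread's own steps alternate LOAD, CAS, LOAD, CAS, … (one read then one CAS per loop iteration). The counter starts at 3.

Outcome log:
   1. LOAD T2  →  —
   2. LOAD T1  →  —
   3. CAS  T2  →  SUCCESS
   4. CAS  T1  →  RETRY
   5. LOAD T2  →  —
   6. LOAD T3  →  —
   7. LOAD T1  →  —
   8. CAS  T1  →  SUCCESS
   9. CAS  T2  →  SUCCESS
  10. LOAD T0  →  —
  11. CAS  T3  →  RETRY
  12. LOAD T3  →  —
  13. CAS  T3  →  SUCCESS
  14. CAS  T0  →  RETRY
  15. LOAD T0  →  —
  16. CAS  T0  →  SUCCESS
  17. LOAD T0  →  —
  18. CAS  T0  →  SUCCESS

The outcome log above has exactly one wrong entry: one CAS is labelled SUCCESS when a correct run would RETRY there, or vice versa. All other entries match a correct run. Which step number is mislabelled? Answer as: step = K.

step = 9

Correct run:
#1 T2 reads 3
#2 T1 reads 3
#3 T2 CAS(3→4) writes; counter now 4
#4 T1 CAS(3→4) fails; counter now 4
#5 T2 reads 4
#6 T3 reads 4
#7 T1 reads 4
#8 T1 CAS(4→5) writes; counter now 5
#9 T2 CAS(4→5) fails; counter now 5
#10 T0 reads 5
#11 T3 CAS(4→5) fails; counter now 5
#12 T3 reads 5
#13 T3 CAS(5→6) writes; counter now 6
#14 T0 CAS(5→6) fails; counter now 6
#15 T0 reads 6
#16 T0 CAS(6→7) writes; counter now 7
#17 T0 reads 7
#18 T0 CAS(7→8) writes; counter now 8
Flip is step 9.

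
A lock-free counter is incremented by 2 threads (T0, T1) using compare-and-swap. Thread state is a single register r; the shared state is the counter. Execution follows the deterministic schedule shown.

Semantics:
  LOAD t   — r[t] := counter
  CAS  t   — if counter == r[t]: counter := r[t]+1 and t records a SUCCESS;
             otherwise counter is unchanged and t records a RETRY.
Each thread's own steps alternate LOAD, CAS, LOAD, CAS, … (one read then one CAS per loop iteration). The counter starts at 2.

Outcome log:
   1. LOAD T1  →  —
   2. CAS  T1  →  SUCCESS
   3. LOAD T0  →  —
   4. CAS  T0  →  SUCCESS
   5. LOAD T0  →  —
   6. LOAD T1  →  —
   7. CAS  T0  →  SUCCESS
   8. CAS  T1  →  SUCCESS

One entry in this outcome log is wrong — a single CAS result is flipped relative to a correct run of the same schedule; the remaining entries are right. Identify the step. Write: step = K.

step = 8

Correct run:
#1 T1 reads 2
#2 T1 CAS(2→3) writes; counter now 3
#3 T0 reads 3
#4 T0 CAS(3→4) writes; counter now 4
#5 T0 reads 4
#6 T1 reads 4
#7 T0 CAS(4→5) writes; counter now 5
#8 T1 CAS(4→5) fails; counter now 5
Flip is step 8.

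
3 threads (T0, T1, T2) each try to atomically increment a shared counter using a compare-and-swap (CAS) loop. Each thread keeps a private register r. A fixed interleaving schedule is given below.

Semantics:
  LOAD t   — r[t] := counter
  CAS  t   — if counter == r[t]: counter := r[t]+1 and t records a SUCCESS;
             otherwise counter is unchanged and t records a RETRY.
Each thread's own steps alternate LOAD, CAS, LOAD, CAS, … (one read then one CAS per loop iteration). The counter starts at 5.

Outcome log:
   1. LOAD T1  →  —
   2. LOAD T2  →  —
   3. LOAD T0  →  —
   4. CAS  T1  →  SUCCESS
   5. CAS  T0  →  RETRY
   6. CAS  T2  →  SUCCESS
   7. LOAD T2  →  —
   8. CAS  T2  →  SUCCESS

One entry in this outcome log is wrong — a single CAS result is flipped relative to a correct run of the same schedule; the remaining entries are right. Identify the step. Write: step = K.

step = 6

Correct run:
step 1: T1 LOAD ⇒ load; ctr=5 reg=5
step 2: T2 LOAD ⇒ load; ctr=5 reg=5
step 3: T0 LOAD ⇒ load; ctr=5 reg=5
step 4: T1 CAS ⇒ ok; ctr=6 reg=5
step 5: T0 CAS ⇒ retry; ctr=6 reg=5
step 6: T2 CAS ⇒ retry; ctr=6 reg=5
step 7: T2 LOAD ⇒ load; ctr=6 reg=6
step 8: T2 CAS ⇒ ok; ctr=7 reg=6
Mismatch at 6.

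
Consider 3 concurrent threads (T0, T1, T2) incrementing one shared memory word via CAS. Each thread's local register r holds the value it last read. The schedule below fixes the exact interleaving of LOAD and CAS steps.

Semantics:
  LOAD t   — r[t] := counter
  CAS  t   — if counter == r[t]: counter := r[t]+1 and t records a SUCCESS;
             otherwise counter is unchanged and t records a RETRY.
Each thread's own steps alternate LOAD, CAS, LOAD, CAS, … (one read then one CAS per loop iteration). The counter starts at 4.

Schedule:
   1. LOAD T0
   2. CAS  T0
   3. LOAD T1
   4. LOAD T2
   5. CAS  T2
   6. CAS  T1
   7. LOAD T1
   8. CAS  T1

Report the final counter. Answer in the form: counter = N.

counter = 7

[1] T0.load  rd  (counter 4, T0.r 4)
[2] T0.cas  hit  (counter 5, T0.r 4)
[3] T1.load  rd  (counter 5, T1.r 5)
[4] T2.load  rd  (counter 5, T2.r 5)
[5] T2.cas  hit  (counter 6, T2.r 5)
[6] T1.cas  miss  (counter 6, T1.r 5)
[7] T1.load  rd  (counter 6, T1.r 6)
[8] T1.cas  hit  (counter 7, T1.r 6)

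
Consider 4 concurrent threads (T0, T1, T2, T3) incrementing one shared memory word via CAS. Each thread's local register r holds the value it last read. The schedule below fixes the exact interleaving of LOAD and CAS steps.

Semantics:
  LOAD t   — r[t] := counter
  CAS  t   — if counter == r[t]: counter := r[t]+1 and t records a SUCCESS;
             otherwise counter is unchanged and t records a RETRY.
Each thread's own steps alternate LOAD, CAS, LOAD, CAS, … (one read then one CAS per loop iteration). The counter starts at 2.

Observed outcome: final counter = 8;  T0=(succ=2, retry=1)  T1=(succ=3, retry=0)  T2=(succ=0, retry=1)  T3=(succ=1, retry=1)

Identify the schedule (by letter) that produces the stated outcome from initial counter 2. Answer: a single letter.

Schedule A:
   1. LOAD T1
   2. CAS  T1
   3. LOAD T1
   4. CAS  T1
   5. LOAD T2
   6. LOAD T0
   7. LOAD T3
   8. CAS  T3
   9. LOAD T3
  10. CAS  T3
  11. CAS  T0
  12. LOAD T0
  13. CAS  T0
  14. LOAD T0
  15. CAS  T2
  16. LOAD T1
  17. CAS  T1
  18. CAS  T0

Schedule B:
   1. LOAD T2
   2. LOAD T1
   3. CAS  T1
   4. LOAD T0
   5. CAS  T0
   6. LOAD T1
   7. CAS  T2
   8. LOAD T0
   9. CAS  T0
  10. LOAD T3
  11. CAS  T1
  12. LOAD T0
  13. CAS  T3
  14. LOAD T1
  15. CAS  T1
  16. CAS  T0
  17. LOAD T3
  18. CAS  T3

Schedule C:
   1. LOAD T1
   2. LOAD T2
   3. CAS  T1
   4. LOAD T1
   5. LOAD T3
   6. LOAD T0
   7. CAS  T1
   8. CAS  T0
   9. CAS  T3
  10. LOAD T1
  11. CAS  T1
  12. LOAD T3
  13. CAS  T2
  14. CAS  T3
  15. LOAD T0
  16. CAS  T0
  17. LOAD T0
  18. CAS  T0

C

Simulating candidate C:
#1 T1 reads 2
#2 T2 reads 2
#3 T1 CAS(2→3) writes; counter now 3
#4 T1 reads 3
#5 T3 reads 3
#6 T0 reads 3
#7 T1 CAS(3→4) writes; counter now 4
#8 T0 CAS(3→4) fails; counter now 4
#9 T3 CAS(3→4) fails; counter now 4
#10 T1 reads 4
#11 T1 CAS(4→5) writes; counter now 5
#12 T3 reads 5
#13 T2 CAS(2→3) fails; counter now 5
#14 T3 CAS(5→6) writes; counter now 6
#15 T0 reads 6
#16 T0 CAS(6→7) writes; counter now 7
#17 T0 reads 7
#18 T0 CAS(7→8) writes; counter now 8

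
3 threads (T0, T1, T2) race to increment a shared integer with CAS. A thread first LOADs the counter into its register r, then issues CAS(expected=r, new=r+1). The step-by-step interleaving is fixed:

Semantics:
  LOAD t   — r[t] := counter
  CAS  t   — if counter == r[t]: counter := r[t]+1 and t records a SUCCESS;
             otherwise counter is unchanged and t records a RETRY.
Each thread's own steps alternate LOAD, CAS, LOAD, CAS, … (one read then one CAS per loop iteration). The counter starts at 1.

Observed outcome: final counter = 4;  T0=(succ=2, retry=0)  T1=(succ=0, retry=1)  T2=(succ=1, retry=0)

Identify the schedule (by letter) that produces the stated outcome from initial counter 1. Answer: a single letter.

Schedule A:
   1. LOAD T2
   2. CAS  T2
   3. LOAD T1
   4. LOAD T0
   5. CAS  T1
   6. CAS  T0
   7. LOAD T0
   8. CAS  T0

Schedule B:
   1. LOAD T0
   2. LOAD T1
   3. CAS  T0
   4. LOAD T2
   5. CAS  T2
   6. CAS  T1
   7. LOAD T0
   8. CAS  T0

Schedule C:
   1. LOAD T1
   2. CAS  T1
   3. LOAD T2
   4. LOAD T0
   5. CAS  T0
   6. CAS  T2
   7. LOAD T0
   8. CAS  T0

Simulating candidate B:
   1) LOAD T0:  M=1  r_T0=1
   2) LOAD T1:  M=1  r_T1=1
   3) CAS  T0:  M=2  r_T0=1 ✓
   4) LOAD T2:  M=2  r_T2=2
   5) CAS  T2:  M=3  r_T2=2 ✓
   6) CAS  T1:  M=3  r_T1=1 ✗
   7) LOAD T0:  M=3  r_T0=3
   8) CAS  T0:  M=4  r_T0=3 ✓

B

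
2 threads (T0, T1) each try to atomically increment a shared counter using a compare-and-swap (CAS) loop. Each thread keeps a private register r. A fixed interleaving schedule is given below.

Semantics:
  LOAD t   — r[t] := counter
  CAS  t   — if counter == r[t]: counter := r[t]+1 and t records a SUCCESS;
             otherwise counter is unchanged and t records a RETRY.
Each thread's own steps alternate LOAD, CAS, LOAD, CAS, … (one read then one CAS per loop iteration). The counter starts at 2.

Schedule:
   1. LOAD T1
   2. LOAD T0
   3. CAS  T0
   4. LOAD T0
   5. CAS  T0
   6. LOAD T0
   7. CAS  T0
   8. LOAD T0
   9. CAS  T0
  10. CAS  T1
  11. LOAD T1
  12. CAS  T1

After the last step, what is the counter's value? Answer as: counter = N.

step 1: T1 LOAD ⇒ load; ctr=2 reg=2
step 2: T0 LOAD ⇒ load; ctr=2 reg=2
step 3: T0 CAS ⇒ ok; ctr=3 reg=2
step 4: T0 LOAD ⇒ load; ctr=3 reg=3
step 5: T0 CAS ⇒ ok; ctr=4 reg=3
step 6: T0 LOAD ⇒ load; ctr=4 reg=4
step 7: T0 CAS ⇒ ok; ctr=5 reg=4
step 8: T0 LOAD ⇒ load; ctr=5 reg=5
step 9: T0 CAS ⇒ ok; ctr=6 reg=5
step 10: T1 CAS ⇒ retry; ctr=6 reg=2
step 11: T1 LOAD ⇒ load; ctr=6 reg=6
step 12: T1 CAS ⇒ ok; ctr=7 reg=6

counter = 7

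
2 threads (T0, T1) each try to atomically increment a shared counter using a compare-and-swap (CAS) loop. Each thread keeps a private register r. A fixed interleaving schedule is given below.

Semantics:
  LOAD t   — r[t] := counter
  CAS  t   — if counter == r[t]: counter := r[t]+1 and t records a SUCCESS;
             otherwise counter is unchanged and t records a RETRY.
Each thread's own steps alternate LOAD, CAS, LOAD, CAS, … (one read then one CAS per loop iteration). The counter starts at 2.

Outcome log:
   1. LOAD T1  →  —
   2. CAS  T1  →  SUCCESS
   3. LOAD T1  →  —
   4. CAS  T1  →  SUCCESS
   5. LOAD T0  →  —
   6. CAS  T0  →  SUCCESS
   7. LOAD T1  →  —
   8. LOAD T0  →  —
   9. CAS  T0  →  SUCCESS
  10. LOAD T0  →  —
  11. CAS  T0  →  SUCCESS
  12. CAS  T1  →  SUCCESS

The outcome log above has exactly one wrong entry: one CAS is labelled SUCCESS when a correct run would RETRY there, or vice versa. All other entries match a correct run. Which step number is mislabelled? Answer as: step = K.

step = 12

Reference trace:
1. LOAD T1 → mem=2 r[T1]=2 [LOAD]
2. CAS T1 → mem=3 r[T1]=2 [OK]
3. LOAD T1 → mem=3 r[T1]=3 [LOAD]
4. CAS T1 → mem=4 r[T1]=3 [OK]
5. LOAD T0 → mem=4 r[T0]=4 [LOAD]
6. CAS T0 → mem=5 r[T0]=4 [OK]
7. LOAD T1 → mem=5 r[T1]=5 [LOAD]
8. LOAD T0 → mem=5 r[T0]=5 [LOAD]
9. CAS T0 → mem=6 r[T0]=5 [OK]
10. LOAD T0 → mem=6 r[T0]=6 [LOAD]
11. CAS T0 → mem=7 r[T0]=6 [OK]
12. CAS T1 → mem=7 r[T1]=5 [RETRY]
Mismatch at 12.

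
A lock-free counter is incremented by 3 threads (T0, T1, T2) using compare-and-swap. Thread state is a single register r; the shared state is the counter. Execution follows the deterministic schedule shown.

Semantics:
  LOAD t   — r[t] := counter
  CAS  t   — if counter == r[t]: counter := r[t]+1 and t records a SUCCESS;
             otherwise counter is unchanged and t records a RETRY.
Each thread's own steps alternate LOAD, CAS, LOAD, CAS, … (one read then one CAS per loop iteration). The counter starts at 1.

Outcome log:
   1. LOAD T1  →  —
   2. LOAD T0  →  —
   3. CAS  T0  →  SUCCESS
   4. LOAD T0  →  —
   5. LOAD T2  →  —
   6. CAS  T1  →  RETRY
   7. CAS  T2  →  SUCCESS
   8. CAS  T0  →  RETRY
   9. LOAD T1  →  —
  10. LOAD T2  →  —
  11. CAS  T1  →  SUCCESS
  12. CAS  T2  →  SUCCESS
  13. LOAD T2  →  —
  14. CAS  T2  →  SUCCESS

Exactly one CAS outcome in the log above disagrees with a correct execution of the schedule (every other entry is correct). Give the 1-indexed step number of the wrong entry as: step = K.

Reference trace:
1. LOAD T1 → mem=1 r[T1]=1 [LOAD]
2. LOAD T0 → mem=1 r[T0]=1 [LOAD]
3. CAS T0 → mem=2 r[T0]=1 [OK]
4. LOAD T0 → mem=2 r[T0]=2 [LOAD]
5. LOAD T2 → mem=2 r[T2]=2 [LOAD]
6. CAS T1 → mem=2 r[T1]=1 [RETRY]
7. CAS T2 → mem=3 r[T2]=2 [OK]
8. CAS T0 → mem=3 r[T0]=2 [RETRY]
9. LOAD T1 → mem=3 r[T1]=3 [LOAD]
10. LOAD T2 → mem=3 r[T2]=3 [LOAD]
11. CAS T1 → mem=4 r[T1]=3 [OK]
12. CAS T2 → mem=4 r[T2]=3 [RETRY]
13. LOAD T2 → mem=4 r[T2]=4 [LOAD]
14. CAS T2 → mem=5 r[T2]=4 [OK]
Flip is step 12.

step = 12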